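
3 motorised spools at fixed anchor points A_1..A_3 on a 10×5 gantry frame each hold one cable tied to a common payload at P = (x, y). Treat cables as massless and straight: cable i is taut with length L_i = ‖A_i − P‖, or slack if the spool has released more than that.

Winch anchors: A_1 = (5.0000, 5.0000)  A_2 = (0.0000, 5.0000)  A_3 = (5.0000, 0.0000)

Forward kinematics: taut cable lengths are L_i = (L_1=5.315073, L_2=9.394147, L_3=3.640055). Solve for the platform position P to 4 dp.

(8.5000, 1.0000)

each cable: (A_i−P)·(A_i−P) = L_i²; let k_i = ‖A_i‖²−L_i²
k_1 = 25.0000+25.0000−28.2500 = 21.7500
row 1: 10.0000x + 0.0000y = 85.0000  (k_2=-63.2500)
row 2: 0.0000x + 10.0000y = 10.0000  (k_3=11.7500)
Cramer on rows 1–2 → x = 8.5000, y = 1.0000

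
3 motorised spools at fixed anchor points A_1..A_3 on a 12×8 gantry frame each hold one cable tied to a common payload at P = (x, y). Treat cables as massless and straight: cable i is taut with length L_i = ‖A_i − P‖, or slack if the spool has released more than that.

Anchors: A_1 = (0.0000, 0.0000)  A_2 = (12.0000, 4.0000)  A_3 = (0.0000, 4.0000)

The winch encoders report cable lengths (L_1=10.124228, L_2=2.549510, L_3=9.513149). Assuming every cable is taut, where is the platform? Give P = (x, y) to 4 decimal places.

(9.5000, 3.5000)

each cable: (A_i−P)·(A_i−P) = L_i²; let c_i = ‖A_i‖²−L_i²
c_1 = 0.0000+0.0000−102.5000 = -102.5000
row 1: -24.0000x − 8.0000y = -256.0000  (c_2=153.5000)
row 2: 0.0000x − 8.0000y = -28.0000  (c_3=-74.5000)
Cramer on rows 1–2 → x = 9.5000, y = 3.5000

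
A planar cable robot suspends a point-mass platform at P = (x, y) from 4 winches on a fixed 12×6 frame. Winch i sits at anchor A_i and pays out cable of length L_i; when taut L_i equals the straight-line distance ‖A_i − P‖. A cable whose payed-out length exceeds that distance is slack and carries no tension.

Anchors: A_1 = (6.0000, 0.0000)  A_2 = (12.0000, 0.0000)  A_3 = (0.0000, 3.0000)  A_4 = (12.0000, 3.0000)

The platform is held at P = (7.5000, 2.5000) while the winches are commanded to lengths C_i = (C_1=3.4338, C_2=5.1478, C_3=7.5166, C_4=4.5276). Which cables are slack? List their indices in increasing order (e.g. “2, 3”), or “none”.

cable 1: √((-1.5000)²+(-2.5000)²)=2.9155, C_1=3.4338: slack
cable 2: √((4.5000)²+(-2.5000)²)=5.1478, C_2=5.1478: taut
cable 3: √((-7.5000)²+(0.5000)²)=7.5166, C_3=7.5166: taut
cable 4: √((4.5000)²+(0.5000)²)=4.5277, C_4=4.5276: taut

1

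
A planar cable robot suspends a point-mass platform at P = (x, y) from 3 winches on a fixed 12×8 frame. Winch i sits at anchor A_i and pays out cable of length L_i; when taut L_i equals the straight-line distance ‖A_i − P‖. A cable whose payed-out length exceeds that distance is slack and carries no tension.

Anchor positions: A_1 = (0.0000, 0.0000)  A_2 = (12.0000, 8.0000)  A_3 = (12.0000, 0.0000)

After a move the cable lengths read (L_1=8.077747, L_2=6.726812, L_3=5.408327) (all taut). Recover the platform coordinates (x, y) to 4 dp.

(7.5000, 3.0000)

circle eqns → linear via eq_j − eq_1; set k_j = A_j·A_j − L_j²
k_1 = 0.0000+0.0000−65.2500 = -65.2500
-24.0000·x − 16.0000·y = k_1−k_2 = -228.0000
-24.0000·x + 0.0000·y = k_1−k_3 = -180.0000
solve first two rows → x=7.5000, y=3.0000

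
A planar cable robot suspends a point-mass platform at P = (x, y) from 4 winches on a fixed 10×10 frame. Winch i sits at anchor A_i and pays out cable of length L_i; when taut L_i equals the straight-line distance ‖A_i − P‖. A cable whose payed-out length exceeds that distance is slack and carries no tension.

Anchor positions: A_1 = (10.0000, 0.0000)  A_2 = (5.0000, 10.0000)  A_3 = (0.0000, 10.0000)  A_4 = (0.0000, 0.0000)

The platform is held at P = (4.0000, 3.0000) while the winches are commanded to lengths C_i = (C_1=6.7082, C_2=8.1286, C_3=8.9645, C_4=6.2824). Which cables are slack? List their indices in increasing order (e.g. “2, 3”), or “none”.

i=1: geometric 6.7082 vs commanded 6.7082 ⇒ taut
i=2: geometric 7.0711 vs commanded 8.1286 ⇒ slack
i=3: geometric 8.0623 vs commanded 8.9645 ⇒ slack
i=4: geometric 5.0000 vs commanded 6.2824 ⇒ slack

2, 3, 4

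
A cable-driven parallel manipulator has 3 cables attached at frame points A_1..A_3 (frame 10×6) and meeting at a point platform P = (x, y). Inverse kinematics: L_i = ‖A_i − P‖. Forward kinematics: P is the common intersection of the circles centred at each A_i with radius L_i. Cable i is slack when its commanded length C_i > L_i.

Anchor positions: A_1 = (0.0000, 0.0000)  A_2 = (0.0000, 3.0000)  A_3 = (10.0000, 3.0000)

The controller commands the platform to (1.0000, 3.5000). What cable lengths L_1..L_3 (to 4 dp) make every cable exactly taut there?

(3.6401, 1.1180, 9.0139)

cable 1: Δx=-1.0000, Δy=-3.5000; L_1 = √(Δx²+Δy²) = 3.6401
cable 2: Δx=-1.0000, Δy=-0.5000; L_2 = √(Δx²+Δy²) = 1.1180
cable 3: Δx=9.0000, Δy=-0.5000; L_3 = √(Δx²+Δy²) = 9.0139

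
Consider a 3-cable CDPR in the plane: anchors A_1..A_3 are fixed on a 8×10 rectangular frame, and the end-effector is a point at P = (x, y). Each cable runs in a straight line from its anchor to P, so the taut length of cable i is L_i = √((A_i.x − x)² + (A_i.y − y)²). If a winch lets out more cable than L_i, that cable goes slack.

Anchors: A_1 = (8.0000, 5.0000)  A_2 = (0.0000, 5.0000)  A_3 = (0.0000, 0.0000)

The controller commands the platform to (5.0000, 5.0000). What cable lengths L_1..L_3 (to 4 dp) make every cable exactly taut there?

(3.0000, 5.0000, 7.0711)

cable 1: Δx=3.0000, Δy=0.0000; L_1 = √(Δx²+Δy²) = 3.0000
cable 2: Δx=-5.0000, Δy=0.0000; L_2 = √(Δx²+Δy²) = 5.0000
cable 3: Δx=-5.0000, Δy=-5.0000; L_3 = √(Δx²+Δy²) = 7.0711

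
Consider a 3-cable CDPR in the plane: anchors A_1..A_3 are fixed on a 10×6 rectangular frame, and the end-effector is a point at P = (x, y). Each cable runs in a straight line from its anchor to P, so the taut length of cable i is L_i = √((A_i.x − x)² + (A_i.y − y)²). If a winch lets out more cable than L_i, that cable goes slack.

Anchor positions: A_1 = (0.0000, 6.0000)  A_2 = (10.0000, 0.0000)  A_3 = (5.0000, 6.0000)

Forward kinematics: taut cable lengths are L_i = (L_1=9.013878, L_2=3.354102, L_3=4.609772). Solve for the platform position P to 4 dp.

expand ‖A_i−P‖²=L_i² and subtract eq 1 (k_i ≔ ‖A_i‖²−L_i²)
k_1 = 0.0000+36.0000−81.2500 = -45.2500
eq1−eq2 → [-20.0000  12.0000]·P = -134.0000
eq1−eq3 → [-10.0000  0.0000]·P = -85.0000
2×2 solve → P = (8.5000, 3.0000)

(8.5000, 3.0000)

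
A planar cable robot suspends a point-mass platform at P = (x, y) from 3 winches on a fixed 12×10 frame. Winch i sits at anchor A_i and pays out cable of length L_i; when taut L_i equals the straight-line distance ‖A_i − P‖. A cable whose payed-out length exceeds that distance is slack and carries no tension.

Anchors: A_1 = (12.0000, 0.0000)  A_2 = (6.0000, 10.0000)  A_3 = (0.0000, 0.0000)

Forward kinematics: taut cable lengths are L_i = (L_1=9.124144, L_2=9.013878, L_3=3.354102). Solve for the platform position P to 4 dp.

(3.0000, 1.5000)

expand ‖A_i−P‖²=L_i² and subtract eq 1 (k_i ≔ ‖A_i‖²−L_i²)
k_1 = 144.0000+0.0000−83.2500 = 60.7500
eq1−eq2 → [12.0000  -20.0000]·P = 6.0000
eq1−eq3 → [24.0000  0.0000]·P = 72.0000
2×2 solve → P = (3.0000, 1.5000)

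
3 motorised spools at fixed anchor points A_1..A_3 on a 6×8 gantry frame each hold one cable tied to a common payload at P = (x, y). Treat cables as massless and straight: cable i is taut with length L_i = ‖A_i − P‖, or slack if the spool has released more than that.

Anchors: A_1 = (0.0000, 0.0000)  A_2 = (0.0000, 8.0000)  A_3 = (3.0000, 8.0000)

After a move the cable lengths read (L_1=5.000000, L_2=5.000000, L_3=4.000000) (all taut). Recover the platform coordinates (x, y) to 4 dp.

(3.0000, 4.0000)

expand ‖A_i−P‖²=L_i² and subtract eq 1 (c_i ≔ ‖A_i‖²−L_i²)
c_1 = 0.0000+0.0000−25.0000 = -25.0000
eq1−eq2 → [0.0000  -16.0000]·P = -64.0000
eq1−eq3 → [-6.0000  -16.0000]·P = -82.0000
2×2 solve → P = (3.0000, 4.0000)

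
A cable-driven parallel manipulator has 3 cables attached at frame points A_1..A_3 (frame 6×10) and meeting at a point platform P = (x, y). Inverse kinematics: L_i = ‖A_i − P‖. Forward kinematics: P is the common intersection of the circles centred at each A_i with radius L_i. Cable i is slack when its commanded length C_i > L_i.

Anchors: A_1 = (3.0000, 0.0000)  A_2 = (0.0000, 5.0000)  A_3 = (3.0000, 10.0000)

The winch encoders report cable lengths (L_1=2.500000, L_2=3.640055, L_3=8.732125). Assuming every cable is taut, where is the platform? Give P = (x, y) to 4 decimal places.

(1.0000, 1.5000)

circle eqns → linear via eq_j − eq_1; set q_j = A_j·A_j − L_j²
q_1 = 9.0000+0.0000−6.2500 = 2.7500
6.0000·x − 10.0000·y = q_1−q_2 = -9.0000
0.0000·x − 20.0000·y = q_1−q_3 = -30.0000
solve first two rows → x=1.0000, y=1.5000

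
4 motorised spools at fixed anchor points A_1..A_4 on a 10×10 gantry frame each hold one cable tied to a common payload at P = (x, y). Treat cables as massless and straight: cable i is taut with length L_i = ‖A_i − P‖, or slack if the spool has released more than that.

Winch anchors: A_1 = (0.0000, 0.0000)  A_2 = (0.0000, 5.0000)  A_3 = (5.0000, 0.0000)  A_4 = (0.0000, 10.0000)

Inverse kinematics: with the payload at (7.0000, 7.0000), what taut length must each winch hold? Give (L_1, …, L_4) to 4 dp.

(9.8995, 7.2801, 7.2801, 7.6158)

L_1 = √((0.0000−7.0000)² + (0.0000−7.0000)²) = 9.8995
L_2 = √((0.0000−7.0000)² + (5.0000−7.0000)²) = 7.2801
L_3 = √((5.0000−7.0000)² + (0.0000−7.0000)²) = 7.2801
L_4 = √((0.0000−7.0000)² + (10.0000−7.0000)²) = 7.6158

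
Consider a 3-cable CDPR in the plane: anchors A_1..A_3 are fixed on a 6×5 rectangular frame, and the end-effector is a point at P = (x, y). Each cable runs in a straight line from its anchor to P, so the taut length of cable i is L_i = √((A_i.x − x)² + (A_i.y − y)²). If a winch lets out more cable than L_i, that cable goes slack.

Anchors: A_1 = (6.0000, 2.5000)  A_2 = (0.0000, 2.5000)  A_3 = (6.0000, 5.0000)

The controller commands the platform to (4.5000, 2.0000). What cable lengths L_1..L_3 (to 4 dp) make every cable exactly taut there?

(1.5811, 4.5277, 3.3541)

L_1: Δ = A_1−P = (1.5000, 0.5000) → ‖Δ‖ = √2.5000 = 1.5811
L_2: Δ = A_2−P = (-4.5000, 0.5000) → ‖Δ‖ = √20.5000 = 4.5277
L_3: Δ = A_3−P = (1.5000, 3.0000) → ‖Δ‖ = √11.2500 = 3.3541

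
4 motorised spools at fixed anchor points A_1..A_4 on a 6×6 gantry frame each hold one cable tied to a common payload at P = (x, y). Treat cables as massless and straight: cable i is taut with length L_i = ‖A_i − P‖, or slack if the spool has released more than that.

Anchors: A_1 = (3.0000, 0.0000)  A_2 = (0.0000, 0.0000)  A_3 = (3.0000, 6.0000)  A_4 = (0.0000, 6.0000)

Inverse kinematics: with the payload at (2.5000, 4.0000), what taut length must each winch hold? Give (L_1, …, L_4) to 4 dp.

(4.0311, 4.7170, 2.0616, 3.2016)

L_1: Δ = A_1−P = (0.5000, -4.0000) → ‖Δ‖ = √16.2500 = 4.0311
L_2: Δ = A_2−P = (-2.5000, -4.0000) → ‖Δ‖ = √22.2500 = 4.7170
L_3: Δ = A_3−P = (0.5000, 2.0000) → ‖Δ‖ = √4.2500 = 2.0616
L_4: Δ = A_4−P = (-2.5000, 2.0000) → ‖Δ‖ = √10.2500 = 3.2016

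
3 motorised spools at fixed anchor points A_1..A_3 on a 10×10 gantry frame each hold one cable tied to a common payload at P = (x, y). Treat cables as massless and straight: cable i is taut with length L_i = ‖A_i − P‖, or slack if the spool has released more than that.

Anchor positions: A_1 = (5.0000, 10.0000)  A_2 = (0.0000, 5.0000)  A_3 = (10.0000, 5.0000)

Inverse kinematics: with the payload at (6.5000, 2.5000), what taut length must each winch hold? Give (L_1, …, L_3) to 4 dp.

(7.6485, 6.9642, 4.3012)

L_1 = √((5.0000−6.5000)² + (10.0000−2.5000)²) = 7.6485
L_2 = √((0.0000−6.5000)² + (5.0000−2.5000)²) = 6.9642
L_3 = √((10.0000−6.5000)² + (5.0000−2.5000)²) = 4.3012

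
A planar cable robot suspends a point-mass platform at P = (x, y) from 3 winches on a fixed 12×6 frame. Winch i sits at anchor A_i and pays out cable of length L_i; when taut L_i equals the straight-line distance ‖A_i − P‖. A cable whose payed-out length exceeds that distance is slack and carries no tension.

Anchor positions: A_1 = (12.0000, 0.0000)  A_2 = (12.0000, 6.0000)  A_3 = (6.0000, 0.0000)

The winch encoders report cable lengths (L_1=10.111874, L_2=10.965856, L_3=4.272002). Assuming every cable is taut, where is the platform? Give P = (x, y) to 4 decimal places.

(2.0000, 1.5000)

circle eqns → linear via eq_j − eq_1; set c_j = A_j·A_j − L_j²
c_1 = 144.0000+0.0000−102.2500 = 41.7500
0.0000·x − 12.0000·y = c_1−c_2 = -18.0000
12.0000·x + 0.0000·y = c_1−c_3 = 24.0000
solve first two rows → x=2.0000, y=1.5000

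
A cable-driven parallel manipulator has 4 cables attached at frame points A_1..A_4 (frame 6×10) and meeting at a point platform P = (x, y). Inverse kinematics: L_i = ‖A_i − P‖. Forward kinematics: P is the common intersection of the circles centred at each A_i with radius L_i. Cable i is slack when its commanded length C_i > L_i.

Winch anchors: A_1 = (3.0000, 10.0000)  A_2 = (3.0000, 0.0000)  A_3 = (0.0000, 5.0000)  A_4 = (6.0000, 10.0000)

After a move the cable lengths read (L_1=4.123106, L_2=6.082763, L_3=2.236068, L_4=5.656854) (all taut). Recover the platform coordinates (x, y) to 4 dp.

(2.0000, 6.0000)

circle eqns → linear via eq_j − eq_1; set q_j = A_j·A_j − L_j²
q_1 = 9.0000+100.0000−17.0000 = 92.0000
0.0000·x + 20.0000·y = q_1−q_2 = 120.0000
6.0000·x + 10.0000·y = q_1−q_3 = 72.0000
-6.0000·x + 0.0000·y = q_1−q_4 = -12.0000
solve first two rows → x=2.0000, y=6.0000
check cable 4: ‖A_4−P‖² = 32.0000 ≈ L_4² = 32.0000 ✓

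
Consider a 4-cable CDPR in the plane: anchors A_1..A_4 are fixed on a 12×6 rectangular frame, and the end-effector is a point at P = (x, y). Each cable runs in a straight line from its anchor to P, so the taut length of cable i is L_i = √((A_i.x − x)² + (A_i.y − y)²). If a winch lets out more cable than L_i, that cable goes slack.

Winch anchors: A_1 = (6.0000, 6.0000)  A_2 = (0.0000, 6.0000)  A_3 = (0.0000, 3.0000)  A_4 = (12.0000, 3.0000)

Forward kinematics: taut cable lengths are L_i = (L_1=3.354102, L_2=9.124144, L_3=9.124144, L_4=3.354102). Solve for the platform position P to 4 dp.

expand ‖A_i−P‖²=L_i² and subtract eq 1 (c_i ≔ ‖A_i‖²−L_i²)
c_1 = 36.0000+36.0000−11.2500 = 60.7500
eq1−eq2 → [12.0000  0.0000]·P = 108.0000
eq1−eq3 → [12.0000  6.0000]·P = 135.0000
eq1−eq4 → [-12.0000  6.0000]·P = -81.0000
2×2 solve → P = (9.0000, 4.5000)
check cable 4: ‖A_4−P‖² = 11.2500 ≈ L_4² = 11.2500 ✓

(9.0000, 4.5000)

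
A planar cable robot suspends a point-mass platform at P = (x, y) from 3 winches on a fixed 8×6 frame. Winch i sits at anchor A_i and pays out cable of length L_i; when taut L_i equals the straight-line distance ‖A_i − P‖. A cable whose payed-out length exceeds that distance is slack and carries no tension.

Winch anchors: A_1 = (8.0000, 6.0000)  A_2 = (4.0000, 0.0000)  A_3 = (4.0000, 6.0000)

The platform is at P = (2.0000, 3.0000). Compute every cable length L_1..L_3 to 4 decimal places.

L_1 = √((8.0000−2.0000)² + (6.0000−3.0000)²) = 6.7082
L_2 = √((4.0000−2.0000)² + (0.0000−3.0000)²) = 3.6056
L_3 = √((4.0000−2.0000)² + (6.0000−3.0000)²) = 3.6056

(6.7082, 3.6056, 3.6056)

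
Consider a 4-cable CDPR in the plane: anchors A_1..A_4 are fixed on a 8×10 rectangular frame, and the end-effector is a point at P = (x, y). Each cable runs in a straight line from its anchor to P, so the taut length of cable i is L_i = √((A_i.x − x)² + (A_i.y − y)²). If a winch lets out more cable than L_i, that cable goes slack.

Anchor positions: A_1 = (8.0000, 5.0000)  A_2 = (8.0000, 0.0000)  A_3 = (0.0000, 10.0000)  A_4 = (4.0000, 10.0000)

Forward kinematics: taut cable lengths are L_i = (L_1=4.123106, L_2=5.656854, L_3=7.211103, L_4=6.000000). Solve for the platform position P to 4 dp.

expand ‖A_i−P‖²=L_i² and subtract eq 1 (c_i ≔ ‖A_i‖²−L_i²)
c_1 = 64.0000+25.0000−17.0000 = 72.0000
eq1−eq2 → [0.0000  10.0000]·P = 40.0000
eq1−eq3 → [16.0000  -10.0000]·P = 24.0000
eq1−eq4 → [8.0000  -10.0000]·P = -8.0000
2×2 solve → P = (4.0000, 4.0000)
check cable 4: ‖A_4−P‖² = 36.0000 ≈ L_4² = 36.0000 ✓

(4.0000, 4.0000)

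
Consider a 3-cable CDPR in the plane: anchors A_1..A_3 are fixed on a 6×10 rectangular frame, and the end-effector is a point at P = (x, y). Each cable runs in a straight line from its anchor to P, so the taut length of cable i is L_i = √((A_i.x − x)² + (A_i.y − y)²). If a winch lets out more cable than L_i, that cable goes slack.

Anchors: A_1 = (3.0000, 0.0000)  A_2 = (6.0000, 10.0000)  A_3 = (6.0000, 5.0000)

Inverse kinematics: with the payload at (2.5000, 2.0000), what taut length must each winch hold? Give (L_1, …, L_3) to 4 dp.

(2.0616, 8.7321, 4.6098)

L_1: Δ = A_1−P = (0.5000, -2.0000) → ‖Δ‖ = √4.2500 = 2.0616
L_2: Δ = A_2−P = (3.5000, 8.0000) → ‖Δ‖ = √76.2500 = 8.7321
L_3: Δ = A_3−P = (3.5000, 3.0000) → ‖Δ‖ = √21.2500 = 4.6098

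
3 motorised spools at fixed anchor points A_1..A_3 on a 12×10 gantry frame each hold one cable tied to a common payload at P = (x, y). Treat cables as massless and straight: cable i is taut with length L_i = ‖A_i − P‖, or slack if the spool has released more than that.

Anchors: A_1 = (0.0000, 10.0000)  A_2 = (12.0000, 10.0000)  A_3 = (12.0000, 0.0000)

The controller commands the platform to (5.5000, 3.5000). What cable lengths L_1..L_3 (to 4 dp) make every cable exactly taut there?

cable 1: Δx=-5.5000, Δy=6.5000; L_1 = √(Δx²+Δy²) = 8.5147
cable 2: Δx=6.5000, Δy=6.5000; L_2 = √(Δx²+Δy²) = 9.1924
cable 3: Δx=6.5000, Δy=-3.5000; L_3 = √(Δx²+Δy²) = 7.3824

(8.5147, 9.1924, 7.3824)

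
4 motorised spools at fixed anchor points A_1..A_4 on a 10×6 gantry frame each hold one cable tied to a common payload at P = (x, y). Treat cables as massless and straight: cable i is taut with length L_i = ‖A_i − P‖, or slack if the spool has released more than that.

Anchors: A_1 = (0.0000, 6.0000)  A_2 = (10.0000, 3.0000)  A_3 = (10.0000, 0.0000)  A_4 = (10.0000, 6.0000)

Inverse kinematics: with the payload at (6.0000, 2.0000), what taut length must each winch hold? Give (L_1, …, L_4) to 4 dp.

(7.2111, 4.1231, 4.4721, 5.6569)

L_1: Δ = A_1−P = (-6.0000, 4.0000) → ‖Δ‖ = √52.0000 = 7.2111
L_2: Δ = A_2−P = (4.0000, 1.0000) → ‖Δ‖ = √17.0000 = 4.1231
L_3: Δ = A_3−P = (4.0000, -2.0000) → ‖Δ‖ = √20.0000 = 4.4721
L_4: Δ = A_4−P = (4.0000, 4.0000) → ‖Δ‖ = √32.0000 = 5.6569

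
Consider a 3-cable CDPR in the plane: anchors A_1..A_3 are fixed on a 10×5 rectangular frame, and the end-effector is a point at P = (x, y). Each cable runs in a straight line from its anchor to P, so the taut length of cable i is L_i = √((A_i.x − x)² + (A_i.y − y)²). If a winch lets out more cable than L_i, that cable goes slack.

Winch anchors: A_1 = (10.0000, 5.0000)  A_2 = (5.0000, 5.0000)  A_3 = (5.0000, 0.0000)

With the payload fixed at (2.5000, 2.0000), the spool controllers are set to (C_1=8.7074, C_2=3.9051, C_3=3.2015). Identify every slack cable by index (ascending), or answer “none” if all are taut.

i=1: geometric 8.0777 vs commanded 8.7074 ⇒ slack
i=2: geometric 3.9051 vs commanded 3.9051 ⇒ taut
i=3: geometric 3.2016 vs commanded 3.2015 ⇒ taut

1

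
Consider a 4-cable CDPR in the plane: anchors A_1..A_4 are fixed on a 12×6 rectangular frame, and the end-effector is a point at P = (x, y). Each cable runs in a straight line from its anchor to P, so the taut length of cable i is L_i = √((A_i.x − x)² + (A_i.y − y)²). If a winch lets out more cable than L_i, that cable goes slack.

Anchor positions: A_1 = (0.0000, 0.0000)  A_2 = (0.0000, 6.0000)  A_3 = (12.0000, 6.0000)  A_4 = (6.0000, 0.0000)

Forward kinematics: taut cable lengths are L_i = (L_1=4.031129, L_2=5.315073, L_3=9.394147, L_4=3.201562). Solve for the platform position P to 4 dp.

circle eqns → linear via eq_j − eq_1; set c_j = A_j·A_j − L_j²
c_1 = 0.0000+0.0000−16.2500 = -16.2500
0.0000·x − 12.0000·y = c_1−c_2 = -24.0000
-24.0000·x − 12.0000·y = c_1−c_3 = -108.0000
-12.0000·x + 0.0000·y = c_1−c_4 = -42.0000
solve first two rows → x=3.5000, y=2.0000
check cable 4: ‖A_4−P‖² = 10.2500 ≈ L_4² = 10.2500 ✓

(3.5000, 2.0000)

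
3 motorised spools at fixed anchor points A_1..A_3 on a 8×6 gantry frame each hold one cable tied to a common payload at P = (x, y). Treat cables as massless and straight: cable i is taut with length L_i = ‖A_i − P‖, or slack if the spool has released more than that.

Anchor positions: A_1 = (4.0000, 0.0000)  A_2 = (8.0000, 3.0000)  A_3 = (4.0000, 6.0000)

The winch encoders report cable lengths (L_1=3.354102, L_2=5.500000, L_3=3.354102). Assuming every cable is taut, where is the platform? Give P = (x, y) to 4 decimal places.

(2.5000, 3.0000)

each cable: (A_i−P)·(A_i−P) = L_i²; let q_i = ‖A_i‖²−L_i²
q_1 = 16.0000+0.0000−11.2500 = 4.7500
row 1: -8.0000x − 6.0000y = -38.0000  (q_2=42.7500)
row 2: 0.0000x − 12.0000y = -36.0000  (q_3=40.7500)
Cramer on rows 1–2 → x = 2.5000, y = 3.0000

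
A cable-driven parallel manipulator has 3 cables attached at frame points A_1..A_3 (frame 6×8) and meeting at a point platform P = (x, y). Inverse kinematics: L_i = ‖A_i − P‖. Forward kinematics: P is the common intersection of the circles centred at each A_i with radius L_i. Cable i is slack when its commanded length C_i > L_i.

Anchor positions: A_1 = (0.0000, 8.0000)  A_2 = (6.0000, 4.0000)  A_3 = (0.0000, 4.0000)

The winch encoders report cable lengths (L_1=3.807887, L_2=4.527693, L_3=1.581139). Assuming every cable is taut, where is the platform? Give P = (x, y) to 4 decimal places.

(1.5000, 4.5000)

expand ‖A_i−P‖²=L_i² and subtract eq 1 (c_i ≔ ‖A_i‖²−L_i²)
c_1 = 0.0000+64.0000−14.5000 = 49.5000
eq1−eq2 → [-12.0000  8.0000]·P = 18.0000
eq1−eq3 → [0.0000  8.0000]·P = 36.0000
2×2 solve → P = (1.5000, 4.5000)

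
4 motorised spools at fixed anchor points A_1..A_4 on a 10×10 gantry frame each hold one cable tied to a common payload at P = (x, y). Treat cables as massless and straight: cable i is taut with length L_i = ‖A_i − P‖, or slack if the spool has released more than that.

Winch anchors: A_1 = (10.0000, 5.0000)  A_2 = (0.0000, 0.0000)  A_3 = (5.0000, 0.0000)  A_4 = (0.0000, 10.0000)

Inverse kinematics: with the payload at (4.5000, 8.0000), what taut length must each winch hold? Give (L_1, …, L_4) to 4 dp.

cable 1: Δx=5.5000, Δy=-3.0000; L_1 = √(Δx²+Δy²) = 6.2650
cable 2: Δx=-4.5000, Δy=-8.0000; L_2 = √(Δx²+Δy²) = 9.1788
cable 3: Δx=0.5000, Δy=-8.0000; L_3 = √(Δx²+Δy²) = 8.0156
cable 4: Δx=-4.5000, Δy=2.0000; L_4 = √(Δx²+Δy²) = 4.9244

(6.2650, 9.1788, 8.0156, 4.9244)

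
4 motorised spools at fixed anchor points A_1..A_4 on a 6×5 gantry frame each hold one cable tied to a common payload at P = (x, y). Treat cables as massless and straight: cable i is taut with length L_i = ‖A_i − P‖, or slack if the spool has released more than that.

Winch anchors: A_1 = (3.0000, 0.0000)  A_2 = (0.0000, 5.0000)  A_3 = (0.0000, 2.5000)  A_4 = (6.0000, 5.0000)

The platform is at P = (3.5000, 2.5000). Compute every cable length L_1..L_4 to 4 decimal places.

(2.5495, 4.3012, 3.5000, 3.5355)

cable 1: Δx=-0.5000, Δy=-2.5000; L_1 = √(Δx²+Δy²) = 2.5495
cable 2: Δx=-3.5000, Δy=2.5000; L_2 = √(Δx²+Δy²) = 4.3012
cable 3: Δx=-3.5000, Δy=0.0000; L_3 = √(Δx²+Δy²) = 3.5000
cable 4: Δx=2.5000, Δy=2.5000; L_4 = √(Δx²+Δy²) = 3.5355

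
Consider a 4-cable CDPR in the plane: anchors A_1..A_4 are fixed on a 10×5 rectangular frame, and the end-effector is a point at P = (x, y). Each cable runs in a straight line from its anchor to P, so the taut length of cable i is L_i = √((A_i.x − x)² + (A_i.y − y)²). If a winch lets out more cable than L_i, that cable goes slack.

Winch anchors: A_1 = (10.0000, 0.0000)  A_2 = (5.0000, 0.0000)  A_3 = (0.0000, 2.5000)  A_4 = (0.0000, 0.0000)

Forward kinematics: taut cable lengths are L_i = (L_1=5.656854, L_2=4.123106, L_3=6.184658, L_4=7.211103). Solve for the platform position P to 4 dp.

circle eqns → linear via eq_j − eq_1; set k_j = A_j·A_j − L_j²
k_1 = 100.0000+0.0000−32.0000 = 68.0000
10.0000·x + 0.0000·y = k_1−k_2 = 60.0000
20.0000·x − 5.0000·y = k_1−k_3 = 100.0000
20.0000·x + 0.0000·y = k_1−k_4 = 120.0000
solve first two rows → x=6.0000, y=4.0000
check cable 4: ‖A_4−P‖² = 52.0000 ≈ L_4² = 52.0000 ✓

(6.0000, 4.0000)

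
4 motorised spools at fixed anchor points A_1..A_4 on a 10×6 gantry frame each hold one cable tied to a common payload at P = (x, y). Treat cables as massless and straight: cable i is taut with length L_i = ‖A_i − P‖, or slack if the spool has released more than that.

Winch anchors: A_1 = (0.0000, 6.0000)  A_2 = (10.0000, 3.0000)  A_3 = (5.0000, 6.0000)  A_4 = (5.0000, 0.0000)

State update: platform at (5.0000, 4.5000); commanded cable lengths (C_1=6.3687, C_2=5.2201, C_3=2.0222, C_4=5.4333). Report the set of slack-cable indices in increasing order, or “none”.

cable 1: √((-5.0000)²+(1.5000)²)=5.2202, C_1=6.3687: slack
cable 2: √((5.0000)²+(-1.5000)²)=5.2202, C_2=5.2201: taut
cable 3: √((0.0000)²+(1.5000)²)=1.5000, C_3=2.0222: slack
cable 4: √((0.0000)²+(-4.5000)²)=4.5000, C_4=5.4333: slack

1, 3, 4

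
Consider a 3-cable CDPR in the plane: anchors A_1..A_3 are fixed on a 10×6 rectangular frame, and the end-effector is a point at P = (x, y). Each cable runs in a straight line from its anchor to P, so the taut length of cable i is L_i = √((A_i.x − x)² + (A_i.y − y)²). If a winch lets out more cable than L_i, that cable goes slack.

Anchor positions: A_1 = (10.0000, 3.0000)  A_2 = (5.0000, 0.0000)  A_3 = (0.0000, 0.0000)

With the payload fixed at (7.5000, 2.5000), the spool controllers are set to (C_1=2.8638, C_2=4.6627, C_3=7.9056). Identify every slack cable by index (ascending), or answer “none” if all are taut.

1, 2

cable 1: √((2.5000)²+(0.5000)²)=2.5495, C_1=2.8638: slack
cable 2: √((-2.5000)²+(-2.5000)²)=3.5355, C_2=4.6627: slack
cable 3: √((-7.5000)²+(-2.5000)²)=7.9057, C_3=7.9056: taut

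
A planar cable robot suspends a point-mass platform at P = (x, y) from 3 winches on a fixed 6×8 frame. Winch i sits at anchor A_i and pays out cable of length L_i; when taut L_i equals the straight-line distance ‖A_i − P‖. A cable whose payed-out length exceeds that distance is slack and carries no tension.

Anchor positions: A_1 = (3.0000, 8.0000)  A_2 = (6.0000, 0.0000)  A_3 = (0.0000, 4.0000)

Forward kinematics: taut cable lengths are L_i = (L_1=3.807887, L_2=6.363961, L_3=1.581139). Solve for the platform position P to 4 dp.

(1.5000, 4.5000)

expand ‖A_i−P‖²=L_i² and subtract eq 1 (k_i ≔ ‖A_i‖²−L_i²)
k_1 = 9.0000+64.0000−14.5000 = 58.5000
eq1−eq2 → [-6.0000  16.0000]·P = 63.0000
eq1−eq3 → [6.0000  8.0000]·P = 45.0000
2×2 solve → P = (1.5000, 4.5000)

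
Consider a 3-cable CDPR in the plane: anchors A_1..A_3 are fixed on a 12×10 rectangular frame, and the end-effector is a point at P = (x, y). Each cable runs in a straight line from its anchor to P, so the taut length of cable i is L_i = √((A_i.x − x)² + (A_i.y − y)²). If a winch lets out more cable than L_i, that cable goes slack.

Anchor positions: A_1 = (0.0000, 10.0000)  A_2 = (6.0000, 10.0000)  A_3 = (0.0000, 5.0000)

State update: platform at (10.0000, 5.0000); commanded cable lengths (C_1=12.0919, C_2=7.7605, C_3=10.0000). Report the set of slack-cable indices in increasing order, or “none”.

1, 2

i=1: geometric 11.1803 vs commanded 12.0919 ⇒ slack
i=2: geometric 6.4031 vs commanded 7.7605 ⇒ slack
i=3: geometric 10.0000 vs commanded 10.0000 ⇒ taut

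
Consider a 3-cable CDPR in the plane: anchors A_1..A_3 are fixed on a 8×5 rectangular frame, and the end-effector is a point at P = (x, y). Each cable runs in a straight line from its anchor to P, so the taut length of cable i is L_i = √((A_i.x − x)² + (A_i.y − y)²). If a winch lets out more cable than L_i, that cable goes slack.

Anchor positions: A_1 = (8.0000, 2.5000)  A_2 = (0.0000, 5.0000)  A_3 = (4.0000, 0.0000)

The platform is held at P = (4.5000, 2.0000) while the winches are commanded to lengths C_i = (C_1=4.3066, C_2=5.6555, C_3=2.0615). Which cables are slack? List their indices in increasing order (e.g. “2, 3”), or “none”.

cable 1: L_1 = ‖A_1−P‖ = 3.5355;  C_1 = 4.3066 → slack
cable 2: L_2 = ‖A_2−P‖ = 5.4083;  C_2 = 5.6555 → slack
cable 3: L_3 = ‖A_3−P‖ = 2.0616;  C_3 = 2.0615 → taut

1, 2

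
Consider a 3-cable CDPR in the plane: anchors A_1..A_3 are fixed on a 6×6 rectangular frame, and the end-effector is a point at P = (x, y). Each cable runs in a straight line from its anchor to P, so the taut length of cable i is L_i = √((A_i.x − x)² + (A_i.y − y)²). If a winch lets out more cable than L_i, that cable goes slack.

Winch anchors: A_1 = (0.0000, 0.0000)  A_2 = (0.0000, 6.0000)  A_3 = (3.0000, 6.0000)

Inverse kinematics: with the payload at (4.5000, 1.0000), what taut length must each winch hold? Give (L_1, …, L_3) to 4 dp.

L_1: Δ = A_1−P = (-4.5000, -1.0000) → ‖Δ‖ = √21.2500 = 4.6098
L_2: Δ = A_2−P = (-4.5000, 5.0000) → ‖Δ‖ = √45.2500 = 6.7268
L_3: Δ = A_3−P = (-1.5000, 5.0000) → ‖Δ‖ = √27.2500 = 5.2202

(4.6098, 6.7268, 5.2202)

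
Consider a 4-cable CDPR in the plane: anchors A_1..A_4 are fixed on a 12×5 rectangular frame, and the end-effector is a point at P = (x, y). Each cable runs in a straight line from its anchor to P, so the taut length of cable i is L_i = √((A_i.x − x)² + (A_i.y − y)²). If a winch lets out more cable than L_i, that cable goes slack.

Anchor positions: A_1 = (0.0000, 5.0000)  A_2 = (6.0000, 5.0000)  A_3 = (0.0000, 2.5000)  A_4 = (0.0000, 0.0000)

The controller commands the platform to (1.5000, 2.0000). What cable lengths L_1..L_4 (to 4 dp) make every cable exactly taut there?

L_1: Δ = A_1−P = (-1.5000, 3.0000) → ‖Δ‖ = √11.2500 = 3.3541
L_2: Δ = A_2−P = (4.5000, 3.0000) → ‖Δ‖ = √29.2500 = 5.4083
L_3: Δ = A_3−P = (-1.5000, 0.5000) → ‖Δ‖ = √2.5000 = 1.5811
L_4: Δ = A_4−P = (-1.5000, -2.0000) → ‖Δ‖ = √6.2500 = 2.5000

(3.3541, 5.4083, 1.5811, 2.5000)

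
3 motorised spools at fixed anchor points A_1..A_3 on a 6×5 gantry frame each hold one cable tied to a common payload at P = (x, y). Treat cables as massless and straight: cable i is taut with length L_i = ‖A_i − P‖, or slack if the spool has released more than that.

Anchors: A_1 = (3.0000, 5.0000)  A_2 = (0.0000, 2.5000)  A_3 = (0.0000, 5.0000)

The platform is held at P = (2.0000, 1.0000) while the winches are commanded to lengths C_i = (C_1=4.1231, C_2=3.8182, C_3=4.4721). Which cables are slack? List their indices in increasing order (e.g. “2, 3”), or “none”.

2

i=1: geometric 4.1231 vs commanded 4.1231 ⇒ taut
i=2: geometric 2.5000 vs commanded 3.8182 ⇒ slack
i=3: geometric 4.4721 vs commanded 4.4721 ⇒ taut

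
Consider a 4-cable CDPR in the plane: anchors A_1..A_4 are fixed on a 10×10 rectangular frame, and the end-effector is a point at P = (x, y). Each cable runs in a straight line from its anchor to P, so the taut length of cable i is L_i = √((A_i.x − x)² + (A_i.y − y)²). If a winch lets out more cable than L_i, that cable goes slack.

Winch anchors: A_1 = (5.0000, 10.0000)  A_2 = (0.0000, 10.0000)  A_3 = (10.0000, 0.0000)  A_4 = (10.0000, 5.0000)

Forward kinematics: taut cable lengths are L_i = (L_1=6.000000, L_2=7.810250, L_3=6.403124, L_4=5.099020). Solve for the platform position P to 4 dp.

(5.0000, 4.0000)

circle eqns → linear via eq_j − eq_1; set k_j = A_j·A_j − L_j²
k_1 = 25.0000+100.0000−36.0000 = 89.0000
10.0000·x + 0.0000·y = k_1−k_2 = 50.0000
-10.0000·x + 20.0000·y = k_1−k_3 = 30.0000
-10.0000·x + 10.0000·y = k_1−k_4 = -10.0000
solve first two rows → x=5.0000, y=4.0000
check cable 4: ‖A_4−P‖² = 26.0000 ≈ L_4² = 26.0000 ✓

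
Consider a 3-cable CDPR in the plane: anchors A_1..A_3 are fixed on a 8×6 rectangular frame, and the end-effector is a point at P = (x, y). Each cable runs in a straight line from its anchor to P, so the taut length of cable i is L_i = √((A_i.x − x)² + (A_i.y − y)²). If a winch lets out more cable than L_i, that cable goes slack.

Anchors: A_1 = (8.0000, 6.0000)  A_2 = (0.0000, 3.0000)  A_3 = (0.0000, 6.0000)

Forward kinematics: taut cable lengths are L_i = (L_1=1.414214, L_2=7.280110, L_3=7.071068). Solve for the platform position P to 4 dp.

each cable: (A_i−P)·(A_i−P) = L_i²; let c_i = ‖A_i‖²−L_i²
c_1 = 64.0000+36.0000−2.0000 = 98.0000
row 1: 16.0000x + 6.0000y = 142.0000  (c_2=-44.0000)
row 2: 16.0000x + 0.0000y = 112.0000  (c_3=-14.0000)
Cramer on rows 1–2 → x = 7.0000, y = 5.0000

(7.0000, 5.0000)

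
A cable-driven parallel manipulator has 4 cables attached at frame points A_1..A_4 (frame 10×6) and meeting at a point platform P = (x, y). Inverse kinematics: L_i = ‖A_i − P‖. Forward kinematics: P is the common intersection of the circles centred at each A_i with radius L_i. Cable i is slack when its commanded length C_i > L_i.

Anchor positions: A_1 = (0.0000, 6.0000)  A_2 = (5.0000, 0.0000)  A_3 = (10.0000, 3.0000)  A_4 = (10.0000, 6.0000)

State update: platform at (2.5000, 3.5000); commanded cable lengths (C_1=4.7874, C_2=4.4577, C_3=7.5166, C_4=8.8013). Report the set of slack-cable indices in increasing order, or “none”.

1, 2, 4

i=1: geometric 3.5355 vs commanded 4.7874 ⇒ slack
i=2: geometric 4.3012 vs commanded 4.4577 ⇒ slack
i=3: geometric 7.5166 vs commanded 7.5166 ⇒ taut
i=4: geometric 7.9057 vs commanded 8.8013 ⇒ slack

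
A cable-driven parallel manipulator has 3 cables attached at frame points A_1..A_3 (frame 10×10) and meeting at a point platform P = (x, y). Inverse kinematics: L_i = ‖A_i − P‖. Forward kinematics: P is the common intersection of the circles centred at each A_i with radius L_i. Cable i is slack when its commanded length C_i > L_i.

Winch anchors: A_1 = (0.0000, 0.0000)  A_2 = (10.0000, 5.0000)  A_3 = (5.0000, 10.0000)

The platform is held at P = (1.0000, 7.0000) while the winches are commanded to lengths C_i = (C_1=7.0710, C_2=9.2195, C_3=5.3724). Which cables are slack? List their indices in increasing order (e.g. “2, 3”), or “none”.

3

i=1: geometric 7.0711 vs commanded 7.0710 ⇒ taut
i=2: geometric 9.2195 vs commanded 9.2195 ⇒ taut
i=3: geometric 5.0000 vs commanded 5.3724 ⇒ slack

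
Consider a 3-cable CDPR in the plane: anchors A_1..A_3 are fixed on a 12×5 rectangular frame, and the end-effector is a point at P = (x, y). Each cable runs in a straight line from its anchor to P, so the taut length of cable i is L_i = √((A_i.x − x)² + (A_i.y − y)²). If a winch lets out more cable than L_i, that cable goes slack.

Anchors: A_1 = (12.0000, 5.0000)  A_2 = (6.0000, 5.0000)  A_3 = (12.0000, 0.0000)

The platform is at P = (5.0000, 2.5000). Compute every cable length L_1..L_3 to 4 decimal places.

cable 1: Δx=7.0000, Δy=2.5000; L_1 = √(Δx²+Δy²) = 7.4330
cable 2: Δx=1.0000, Δy=2.5000; L_2 = √(Δx²+Δy²) = 2.6926
cable 3: Δx=7.0000, Δy=-2.5000; L_3 = √(Δx²+Δy²) = 7.4330

(7.4330, 2.6926, 7.4330)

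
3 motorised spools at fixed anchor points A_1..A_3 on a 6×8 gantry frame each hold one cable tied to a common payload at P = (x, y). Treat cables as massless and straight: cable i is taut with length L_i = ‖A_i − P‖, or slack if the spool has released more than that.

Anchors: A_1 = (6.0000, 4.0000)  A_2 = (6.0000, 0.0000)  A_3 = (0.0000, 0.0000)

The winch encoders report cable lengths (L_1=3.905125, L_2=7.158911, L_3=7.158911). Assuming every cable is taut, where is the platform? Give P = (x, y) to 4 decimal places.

expand ‖A_i−P‖²=L_i² and subtract eq 1 (c_i ≔ ‖A_i‖²−L_i²)
c_1 = 36.0000+16.0000−15.2500 = 36.7500
eq1−eq2 → [0.0000  8.0000]·P = 52.0000
eq1−eq3 → [12.0000  8.0000]·P = 88.0000
2×2 solve → P = (3.0000, 6.5000)

(3.0000, 6.5000)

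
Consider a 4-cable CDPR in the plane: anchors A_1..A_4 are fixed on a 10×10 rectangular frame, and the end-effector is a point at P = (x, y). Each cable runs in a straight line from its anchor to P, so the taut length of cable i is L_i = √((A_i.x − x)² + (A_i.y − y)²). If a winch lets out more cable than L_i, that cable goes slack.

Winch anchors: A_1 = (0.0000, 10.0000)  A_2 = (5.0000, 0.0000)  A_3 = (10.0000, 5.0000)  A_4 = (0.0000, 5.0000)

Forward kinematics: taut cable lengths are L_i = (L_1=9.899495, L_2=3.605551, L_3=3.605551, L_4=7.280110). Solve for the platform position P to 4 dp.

(7.0000, 3.0000)

each cable: (A_i−P)·(A_i−P) = L_i²; let k_i = ‖A_i‖²−L_i²
k_1 = 0.0000+100.0000−98.0000 = 2.0000
row 1: -10.0000x + 20.0000y = -10.0000  (k_2=12.0000)
row 2: -20.0000x + 10.0000y = -110.0000  (k_3=112.0000)
row 3: 0.0000x + 10.0000y = 30.0000  (k_4=-28.0000)
Cramer on rows 1–2 → x = 7.0000, y = 3.0000
check cable 4: ‖A_4−P‖² = 53.0000 ≈ L_4² = 53.0000 ✓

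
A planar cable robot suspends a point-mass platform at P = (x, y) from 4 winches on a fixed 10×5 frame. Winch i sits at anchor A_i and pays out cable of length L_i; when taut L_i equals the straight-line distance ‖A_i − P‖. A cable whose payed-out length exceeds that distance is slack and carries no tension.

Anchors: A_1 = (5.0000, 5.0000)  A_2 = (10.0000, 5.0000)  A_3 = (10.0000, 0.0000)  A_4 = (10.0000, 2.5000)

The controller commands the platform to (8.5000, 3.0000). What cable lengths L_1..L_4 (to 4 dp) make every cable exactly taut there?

L_1 = √((5.0000−8.5000)² + (5.0000−3.0000)²) = 4.0311
L_2 = √((10.0000−8.5000)² + (5.0000−3.0000)²) = 2.5000
L_3 = √((10.0000−8.5000)² + (0.0000−3.0000)²) = 3.3541
L_4 = √((10.0000−8.5000)² + (2.5000−3.0000)²) = 1.5811

(4.0311, 2.5000, 3.3541, 1.5811)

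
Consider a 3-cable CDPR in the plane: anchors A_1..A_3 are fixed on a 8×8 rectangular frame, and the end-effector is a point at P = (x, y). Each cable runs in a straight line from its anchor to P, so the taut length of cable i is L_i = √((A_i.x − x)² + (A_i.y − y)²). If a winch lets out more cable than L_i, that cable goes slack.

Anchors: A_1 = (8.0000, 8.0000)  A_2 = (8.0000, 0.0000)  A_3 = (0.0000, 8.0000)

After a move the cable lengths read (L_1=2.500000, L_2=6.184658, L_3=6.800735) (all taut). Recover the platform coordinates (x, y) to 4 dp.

circle eqns → linear via eq_j − eq_1; set k_j = A_j·A_j − L_j²
k_1 = 64.0000+64.0000−6.2500 = 121.7500
0.0000·x + 16.0000·y = k_1−k_2 = 96.0000
16.0000·x + 0.0000·y = k_1−k_3 = 104.0000
solve first two rows → x=6.5000, y=6.0000

(6.5000, 6.0000)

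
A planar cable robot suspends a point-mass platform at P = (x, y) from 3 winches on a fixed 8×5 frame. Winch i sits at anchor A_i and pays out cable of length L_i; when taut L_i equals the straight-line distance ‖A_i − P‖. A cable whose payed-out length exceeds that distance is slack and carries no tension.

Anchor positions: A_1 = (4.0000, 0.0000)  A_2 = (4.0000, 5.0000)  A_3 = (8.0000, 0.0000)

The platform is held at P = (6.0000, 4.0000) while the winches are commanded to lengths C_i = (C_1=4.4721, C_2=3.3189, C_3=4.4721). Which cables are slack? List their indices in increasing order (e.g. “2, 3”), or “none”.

cable 1: √((-2.0000)²+(-4.0000)²)=4.4721, C_1=4.4721: taut
cable 2: √((-2.0000)²+(1.0000)²)=2.2361, C_2=3.3189: slack
cable 3: √((2.0000)²+(-4.0000)²)=4.4721, C_3=4.4721: taut

2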